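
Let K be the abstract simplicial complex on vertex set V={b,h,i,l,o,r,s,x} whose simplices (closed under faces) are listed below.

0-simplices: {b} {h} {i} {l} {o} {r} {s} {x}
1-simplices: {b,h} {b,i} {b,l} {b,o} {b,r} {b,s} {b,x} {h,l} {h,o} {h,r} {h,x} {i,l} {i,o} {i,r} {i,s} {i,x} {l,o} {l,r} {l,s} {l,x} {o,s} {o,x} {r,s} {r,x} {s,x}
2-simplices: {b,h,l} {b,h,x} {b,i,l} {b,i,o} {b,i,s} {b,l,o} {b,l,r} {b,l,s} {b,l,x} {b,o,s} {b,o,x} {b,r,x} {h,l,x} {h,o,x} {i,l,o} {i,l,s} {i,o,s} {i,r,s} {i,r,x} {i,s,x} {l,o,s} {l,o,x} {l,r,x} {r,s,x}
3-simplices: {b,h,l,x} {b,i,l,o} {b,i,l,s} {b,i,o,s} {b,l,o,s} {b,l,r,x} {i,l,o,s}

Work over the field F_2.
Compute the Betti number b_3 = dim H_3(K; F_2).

b_3=1

n_0=8 n_1=25 n_2=24 n_3=7  [Z2]
∂1: piv[bh,bi,bl,bo,br,bs,bx] rk=7  ker:hl,ho,hr,hx,il,io,ir,is,ix,lo,lr,ls,lx,os,ox,rs,rx,sx
∂2: piv[bhl,bhx,bil,bio,bis,blo,blr,bls,blx,bos,box,brx,hox,irs,irx,isx] rk=16  ker:hlx,ilo,ils,ios,los,lox,lrx,rsx
∂3: piv[bhlx,bilo,bils,bios,blos,blrx] rk=6  ker:ilos
b_3=(7−6)−0=1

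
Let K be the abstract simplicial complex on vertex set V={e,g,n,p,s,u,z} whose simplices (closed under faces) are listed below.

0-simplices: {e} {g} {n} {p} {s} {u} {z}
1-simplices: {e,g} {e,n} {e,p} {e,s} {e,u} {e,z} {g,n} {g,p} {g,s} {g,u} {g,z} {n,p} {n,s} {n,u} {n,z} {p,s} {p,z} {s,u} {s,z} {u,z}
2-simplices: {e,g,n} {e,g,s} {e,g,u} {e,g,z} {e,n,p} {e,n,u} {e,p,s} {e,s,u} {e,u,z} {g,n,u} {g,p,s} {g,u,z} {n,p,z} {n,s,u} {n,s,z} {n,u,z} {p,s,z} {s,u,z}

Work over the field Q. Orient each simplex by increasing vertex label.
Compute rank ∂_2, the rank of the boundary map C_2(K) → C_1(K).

n_0=7 n_1=20 n_2=18  [Q]
∂1: piv[eg,en,ep,es,eu,ez] rk=6  ker:gn,gp,gs,gu,gz,np,ns,nu,nz,ps,pz,su,sz,uz
∂2: piv[egn,egs,egu,egz,enp,enu,eps,esu,euz,gps,npz,nsu,nsz,nuz] rk=14  ker:gnu,guz,psz,suz
rk∂_2=14

rank∂_2=14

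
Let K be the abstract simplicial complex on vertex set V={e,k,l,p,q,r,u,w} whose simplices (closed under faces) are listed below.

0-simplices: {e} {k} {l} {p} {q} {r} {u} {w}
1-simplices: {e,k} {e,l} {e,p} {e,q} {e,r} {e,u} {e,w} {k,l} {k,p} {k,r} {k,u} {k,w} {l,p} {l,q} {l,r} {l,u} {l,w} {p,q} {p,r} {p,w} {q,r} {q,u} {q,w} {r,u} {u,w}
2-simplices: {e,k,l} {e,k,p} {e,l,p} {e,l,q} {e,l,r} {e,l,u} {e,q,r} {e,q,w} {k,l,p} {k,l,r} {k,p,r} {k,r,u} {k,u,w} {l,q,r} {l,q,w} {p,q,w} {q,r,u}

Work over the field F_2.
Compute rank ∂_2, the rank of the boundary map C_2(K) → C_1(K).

rank∂_2=15

n_0=8 n_1=25 n_2=17  [Z2]
∂1: piv[ek,el,ep,eq,er,eu,ew] rk=7  ker:kl,kp,kr,ku,kw,lp,lq,lr,lu,lw,pq,pr,pw,qr,qu,qw,ru,uw
∂2: piv[ekl,ekp,elp,elq,elr,elu,eqr,eqw,klr,kpr,kru,kuw,lqw,pqw,qru] rk=15  ker:klp,lqr
rk∂_2=15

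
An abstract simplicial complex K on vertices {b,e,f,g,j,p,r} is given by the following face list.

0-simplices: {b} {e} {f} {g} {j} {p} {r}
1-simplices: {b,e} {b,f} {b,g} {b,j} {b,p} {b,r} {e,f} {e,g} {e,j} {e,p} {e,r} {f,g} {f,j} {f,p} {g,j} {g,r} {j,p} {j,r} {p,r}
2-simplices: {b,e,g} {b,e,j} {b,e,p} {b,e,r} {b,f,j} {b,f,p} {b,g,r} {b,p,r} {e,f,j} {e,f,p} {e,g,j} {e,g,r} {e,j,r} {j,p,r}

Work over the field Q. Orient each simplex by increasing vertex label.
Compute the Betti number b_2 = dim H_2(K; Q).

n_0=7 n_1=19 n_2=14  [Q]
∂1: piv[be,bf,bg,bj,bp,br] rk=6  ker:ef,eg,ej,ep,er,fg,fj,fp,gj,gr,jp,jr,pr
∂2: piv[beg,bej,bep,ber,bfj,bfp,bgr,bpr,efj,egj,ejr,jpr] rk=12  ker:efp,egr
b_2=(14−12)−0=2

b_2=2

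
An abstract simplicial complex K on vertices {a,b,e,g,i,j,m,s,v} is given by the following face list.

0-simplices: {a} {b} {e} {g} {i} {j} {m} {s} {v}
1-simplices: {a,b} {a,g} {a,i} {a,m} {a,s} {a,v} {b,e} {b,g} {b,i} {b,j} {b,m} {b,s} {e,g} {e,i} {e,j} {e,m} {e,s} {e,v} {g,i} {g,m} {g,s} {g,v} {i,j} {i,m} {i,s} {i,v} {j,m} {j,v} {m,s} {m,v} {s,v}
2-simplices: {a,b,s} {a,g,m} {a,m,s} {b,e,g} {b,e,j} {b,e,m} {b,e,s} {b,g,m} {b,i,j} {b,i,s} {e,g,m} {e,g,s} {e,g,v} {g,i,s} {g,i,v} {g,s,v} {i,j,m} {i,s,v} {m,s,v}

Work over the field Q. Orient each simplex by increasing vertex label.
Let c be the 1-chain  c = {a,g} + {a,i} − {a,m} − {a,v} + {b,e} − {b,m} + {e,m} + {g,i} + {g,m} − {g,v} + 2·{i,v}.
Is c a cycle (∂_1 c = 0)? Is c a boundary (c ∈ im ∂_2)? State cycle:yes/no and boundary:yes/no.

cycle:yes boundary:no

n_0=9 n_1=31 n_2=19  [Q]
∂1: piv[ab,ag,ai,am,as,av,be,bj] rk=8  ker:bg,bi,bm,bs,eg,ei,ej,em,es,ev,gi,gm,gs,gv,ij,im,is,iv,jm,jv,ms,mv,sv
∂2: piv[abs,agm,ams,beg,bej,bem,bes,bgm,bij,bis,egs,egv,gis,giv,gsv,ijm,msv] rk=17  ker:egm,isv
∂1c = 0
c vs im∂2: residual ≠ 0 ⇒ not boundary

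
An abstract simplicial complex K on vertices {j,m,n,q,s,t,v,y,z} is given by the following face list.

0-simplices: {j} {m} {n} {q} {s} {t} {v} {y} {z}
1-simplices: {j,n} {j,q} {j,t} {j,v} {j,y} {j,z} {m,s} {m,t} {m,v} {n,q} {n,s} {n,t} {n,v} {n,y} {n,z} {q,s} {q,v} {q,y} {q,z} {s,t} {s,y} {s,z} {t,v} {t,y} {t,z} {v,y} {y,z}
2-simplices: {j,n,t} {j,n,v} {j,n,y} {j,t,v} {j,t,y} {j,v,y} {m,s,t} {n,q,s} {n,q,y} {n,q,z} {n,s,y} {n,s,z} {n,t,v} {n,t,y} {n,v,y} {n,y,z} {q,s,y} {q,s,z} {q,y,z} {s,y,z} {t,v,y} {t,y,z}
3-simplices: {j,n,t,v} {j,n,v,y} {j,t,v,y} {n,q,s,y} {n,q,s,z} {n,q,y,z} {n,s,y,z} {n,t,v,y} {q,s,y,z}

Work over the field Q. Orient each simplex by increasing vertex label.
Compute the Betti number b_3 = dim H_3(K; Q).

b_3=1

n_0=9 n_1=27 n_2=22 n_3=9  [Q]
∂1: piv[jn,jq,jt,jv,jy,jz,ms,mt] rk=8  ker:mv,nq,ns,nt,nv,ny,nz,qs,qv,qy,qz,st,sy,sz,tv,ty,tz,vy,yz
∂2: piv[jnt,jnv,jny,jtv,jty,jvy,mst,nqs,nqy,nqz,nsy,nsz,nyz,tyz] rk=14  ker:ntv,nty,nvy,qsy,qsz,qyz,syz,tvy
∂3: piv[jntv,jnvy,jtvy,nqsy,nqsz,nqyz,nsyz,ntvy] rk=8  ker:qsyz
b_3=(9−8)−0=1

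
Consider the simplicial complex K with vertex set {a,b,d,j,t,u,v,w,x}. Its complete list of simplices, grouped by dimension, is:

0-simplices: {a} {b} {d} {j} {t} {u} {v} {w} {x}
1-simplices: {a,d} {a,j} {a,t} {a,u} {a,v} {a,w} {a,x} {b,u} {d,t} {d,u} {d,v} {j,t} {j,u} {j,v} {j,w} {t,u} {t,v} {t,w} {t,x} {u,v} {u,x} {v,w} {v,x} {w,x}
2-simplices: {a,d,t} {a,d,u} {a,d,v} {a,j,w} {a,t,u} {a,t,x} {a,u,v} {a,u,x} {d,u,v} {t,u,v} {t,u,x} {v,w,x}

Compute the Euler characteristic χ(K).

χ(K)=-3

n_0=9 n_1=24 n_2=12
χ=+9−24+12=-3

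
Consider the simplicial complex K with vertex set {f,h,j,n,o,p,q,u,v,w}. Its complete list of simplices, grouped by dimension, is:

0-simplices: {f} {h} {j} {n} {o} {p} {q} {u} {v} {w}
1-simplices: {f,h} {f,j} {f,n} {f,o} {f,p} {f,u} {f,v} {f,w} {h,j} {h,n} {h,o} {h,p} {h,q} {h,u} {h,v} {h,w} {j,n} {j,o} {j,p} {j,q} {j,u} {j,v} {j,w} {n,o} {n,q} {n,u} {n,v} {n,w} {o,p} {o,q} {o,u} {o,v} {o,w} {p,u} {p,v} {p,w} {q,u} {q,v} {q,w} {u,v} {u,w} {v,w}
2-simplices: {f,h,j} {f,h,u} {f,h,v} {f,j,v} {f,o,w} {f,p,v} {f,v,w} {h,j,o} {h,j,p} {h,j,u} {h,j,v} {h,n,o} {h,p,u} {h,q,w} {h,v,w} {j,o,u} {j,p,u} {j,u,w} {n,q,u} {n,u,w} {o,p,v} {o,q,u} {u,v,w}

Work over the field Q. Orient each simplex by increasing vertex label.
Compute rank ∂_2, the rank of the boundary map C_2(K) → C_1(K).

n_0=10 n_1=42 n_2=23  [Q]
∂1: piv[fh,fj,fn,fo,fp,fu,fv,fw,hq] rk=9  ker:hj,hn,ho,hp,hu,hv,hw,jn,jo,jp,jq,ju,jv,jw,no,nq,nu,nv,nw,op,oq,ou,ov,ow,pu,pv,pw,qu,qv,qw,uv,uw,vw
∂2: piv[fhj,fhu,fhv,fjv,fow,fpv,fvw,hjo,hjp,hju,hno,hpu,hqw,hvw,jou,juw,nqu,nuw,opv,oqu,uvw] rk=21  ker:hjv,jpu
rk∂_2=21

rank∂_2=21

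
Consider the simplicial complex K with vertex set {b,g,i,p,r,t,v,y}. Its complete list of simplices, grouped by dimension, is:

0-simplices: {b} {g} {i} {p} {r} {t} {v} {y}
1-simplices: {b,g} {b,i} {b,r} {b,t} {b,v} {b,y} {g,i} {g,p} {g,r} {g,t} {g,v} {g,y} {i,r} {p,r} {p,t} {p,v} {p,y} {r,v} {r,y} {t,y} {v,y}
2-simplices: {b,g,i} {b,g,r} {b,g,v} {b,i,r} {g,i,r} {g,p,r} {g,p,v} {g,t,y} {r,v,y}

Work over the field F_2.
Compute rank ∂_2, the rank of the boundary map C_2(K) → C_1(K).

n_0=8 n_1=21 n_2=9  [Z2]
∂1: piv[bg,bi,br,bt,bv,by,gp] rk=7  ker:gi,gr,gt,gv,gy,ir,pr,pt,pv,py,rv,ry,ty,vy
∂2: piv[bgi,bgr,bgv,bir,gpr,gpv,gty,rvy] rk=8  ker:gir
rk∂_2=8

rank∂_2=8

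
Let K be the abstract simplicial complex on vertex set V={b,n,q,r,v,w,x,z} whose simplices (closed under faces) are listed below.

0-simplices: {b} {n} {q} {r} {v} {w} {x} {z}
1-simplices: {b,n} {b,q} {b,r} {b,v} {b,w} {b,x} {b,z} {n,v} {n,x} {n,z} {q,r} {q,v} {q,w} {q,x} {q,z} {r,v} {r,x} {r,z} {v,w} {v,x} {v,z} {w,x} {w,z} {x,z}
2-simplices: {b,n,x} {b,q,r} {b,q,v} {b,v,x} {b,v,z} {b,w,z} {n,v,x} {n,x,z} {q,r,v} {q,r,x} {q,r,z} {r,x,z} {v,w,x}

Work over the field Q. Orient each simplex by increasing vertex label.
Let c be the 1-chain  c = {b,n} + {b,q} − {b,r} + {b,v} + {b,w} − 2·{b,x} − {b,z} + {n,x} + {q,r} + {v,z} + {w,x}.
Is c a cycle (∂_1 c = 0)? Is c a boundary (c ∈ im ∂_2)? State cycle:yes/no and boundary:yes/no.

n_0=8 n_1=24 n_2=13  [Q]
∂1: piv[bn,bq,br,bv,bw,bx,bz] rk=7  ker:nv,nx,nz,qr,qv,qw,qx,qz,rv,rx,rz,vw,vx,vz,wx,wz,xz
∂2: piv[bnx,bqr,bqv,bvx,bvz,bwz,nvx,nxz,qrv,qrx,qrz,rxz,vwx] rk=13
∂1c = 0
c vs im∂2: residual ≠ 0 ⇒ not boundary

cycle:yes boundary:no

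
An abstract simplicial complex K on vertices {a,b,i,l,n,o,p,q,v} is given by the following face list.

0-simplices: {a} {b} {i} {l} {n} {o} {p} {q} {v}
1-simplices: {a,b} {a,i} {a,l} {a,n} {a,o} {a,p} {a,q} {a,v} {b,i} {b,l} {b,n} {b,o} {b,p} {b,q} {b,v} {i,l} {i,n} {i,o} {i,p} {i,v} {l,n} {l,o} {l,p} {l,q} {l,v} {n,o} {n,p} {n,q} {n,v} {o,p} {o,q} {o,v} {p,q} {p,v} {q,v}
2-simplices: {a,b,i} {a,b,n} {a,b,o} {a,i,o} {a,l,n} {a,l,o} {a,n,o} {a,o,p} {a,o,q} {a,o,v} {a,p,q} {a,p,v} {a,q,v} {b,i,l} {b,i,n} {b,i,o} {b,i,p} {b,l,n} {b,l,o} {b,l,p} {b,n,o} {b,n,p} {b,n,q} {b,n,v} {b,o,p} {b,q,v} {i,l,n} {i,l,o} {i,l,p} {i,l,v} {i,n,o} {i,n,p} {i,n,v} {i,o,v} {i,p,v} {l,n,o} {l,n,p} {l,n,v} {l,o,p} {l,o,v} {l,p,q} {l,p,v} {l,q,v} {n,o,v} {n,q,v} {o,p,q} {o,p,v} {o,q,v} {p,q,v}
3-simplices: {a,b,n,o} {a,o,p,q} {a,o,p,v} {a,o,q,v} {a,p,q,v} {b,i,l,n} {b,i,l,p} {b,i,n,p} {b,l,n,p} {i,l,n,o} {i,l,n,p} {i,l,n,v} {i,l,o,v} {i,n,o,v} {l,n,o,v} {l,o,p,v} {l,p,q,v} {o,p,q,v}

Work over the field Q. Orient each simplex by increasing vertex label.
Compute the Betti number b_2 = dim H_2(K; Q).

b_2=7

n_0=9 n_1=35 n_2=49 n_3=18  [Q]
∂1: piv[ab,ai,al,an,ao,ap,aq,av] rk=8  ker:bi,bl,bn,bo,bp,bq,bv,il,in,io,ip,iv,ln,lo,lp,lq,lv,no,np,nq,nv,op,oq,ov,pq,pv,qv
∂2: piv[abi,abn,abo,aio,aln,alo,ano,aop,aoq,aov,apq,apv,aqv,bil,bin,bip,bln,blp,bnp,bnq,bnv,bop,bqv,ilv,inv,iov,lpq] rk=27  ker:bio,blo,bno,iln,ilo,ilp,ino,inp,ipv,lno,lnp,lnv,lop,lov,lpv,lqv,nov,nqv,opq,opv,oqv,pqv
∂3: piv[abno,aopq,aopv,aoqv,apqv,biln,bilp,binp,blnp,ilno,ilnv,ilov,inov,lopv,lpqv] rk=15  ker:ilnp,lnov,opqv
b_2=(49−27)−15=7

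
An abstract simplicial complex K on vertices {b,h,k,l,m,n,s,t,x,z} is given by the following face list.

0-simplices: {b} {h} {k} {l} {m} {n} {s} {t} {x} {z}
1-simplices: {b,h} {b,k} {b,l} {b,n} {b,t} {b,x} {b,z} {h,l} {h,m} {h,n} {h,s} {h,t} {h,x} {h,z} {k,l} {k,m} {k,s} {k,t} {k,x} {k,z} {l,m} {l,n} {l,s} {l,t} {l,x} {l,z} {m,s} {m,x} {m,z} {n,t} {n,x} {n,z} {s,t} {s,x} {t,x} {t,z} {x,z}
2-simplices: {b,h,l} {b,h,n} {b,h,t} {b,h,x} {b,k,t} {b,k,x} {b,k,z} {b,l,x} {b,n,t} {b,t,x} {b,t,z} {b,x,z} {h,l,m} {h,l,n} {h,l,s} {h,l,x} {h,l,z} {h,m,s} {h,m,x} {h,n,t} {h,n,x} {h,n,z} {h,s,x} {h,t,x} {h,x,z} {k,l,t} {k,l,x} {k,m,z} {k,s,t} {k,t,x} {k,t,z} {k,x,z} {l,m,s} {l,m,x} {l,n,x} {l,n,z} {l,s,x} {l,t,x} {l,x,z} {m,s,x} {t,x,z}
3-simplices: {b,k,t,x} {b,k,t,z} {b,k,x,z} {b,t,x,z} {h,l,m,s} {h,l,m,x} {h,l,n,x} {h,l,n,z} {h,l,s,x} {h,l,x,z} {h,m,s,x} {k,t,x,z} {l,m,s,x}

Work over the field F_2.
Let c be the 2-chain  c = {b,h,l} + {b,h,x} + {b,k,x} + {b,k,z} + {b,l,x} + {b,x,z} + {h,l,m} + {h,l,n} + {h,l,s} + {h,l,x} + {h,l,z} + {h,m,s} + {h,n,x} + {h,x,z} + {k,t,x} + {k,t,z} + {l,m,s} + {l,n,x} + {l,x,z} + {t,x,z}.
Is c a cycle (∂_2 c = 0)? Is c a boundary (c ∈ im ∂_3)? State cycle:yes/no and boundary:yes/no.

n_0=10 n_1=37 n_2=41 n_3=13  [Z2]
∂1: piv[bh,bk,bl,bn,bt,bx,bz,hm,hs] rk=9  ker:hl,hn,ht,hx,hz,kl,km,ks,kt,kx,kz,lm,ln,ls,lt,lx,lz,ms,mx,mz,nt,nx,nz,st,sx,tx,tz,xz
∂2: piv[bhl,bhn,bht,bhx,bkt,bkx,bkz,blx,bnt,btx,btz,bxz,hlm,hln,hls,hlz,hms,hmx,hnx,hnz,hsx,hxz,klt,klx,kmz,kst] rk=26  ker:hlx,hnt,htx,ktx,ktz,kxz,lms,lmx,lnx,lnz,lsx,ltx,lxz,msx,txz
∂3: piv[bktx,bktz,bkxz,btxz,hlms,hlmx,hlnx,hlnz,hlsx,hlxz,hmsx] rk=11  ker:ktxz,lmsx
∂2c = 0
c vs im∂3: residual ≠ 0 ⇒ not boundary

cycle:yes boundary:no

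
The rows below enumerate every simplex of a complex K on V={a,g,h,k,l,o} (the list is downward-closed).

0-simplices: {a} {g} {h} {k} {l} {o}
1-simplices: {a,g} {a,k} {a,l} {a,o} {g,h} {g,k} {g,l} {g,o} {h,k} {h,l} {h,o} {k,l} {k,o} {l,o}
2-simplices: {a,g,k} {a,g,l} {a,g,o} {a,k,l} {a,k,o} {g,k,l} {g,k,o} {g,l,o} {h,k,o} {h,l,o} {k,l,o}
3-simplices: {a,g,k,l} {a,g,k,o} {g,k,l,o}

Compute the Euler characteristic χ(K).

n_0=6 n_1=14 n_2=11 n_3=3
χ=+6−14+11−3=0

χ(K)=0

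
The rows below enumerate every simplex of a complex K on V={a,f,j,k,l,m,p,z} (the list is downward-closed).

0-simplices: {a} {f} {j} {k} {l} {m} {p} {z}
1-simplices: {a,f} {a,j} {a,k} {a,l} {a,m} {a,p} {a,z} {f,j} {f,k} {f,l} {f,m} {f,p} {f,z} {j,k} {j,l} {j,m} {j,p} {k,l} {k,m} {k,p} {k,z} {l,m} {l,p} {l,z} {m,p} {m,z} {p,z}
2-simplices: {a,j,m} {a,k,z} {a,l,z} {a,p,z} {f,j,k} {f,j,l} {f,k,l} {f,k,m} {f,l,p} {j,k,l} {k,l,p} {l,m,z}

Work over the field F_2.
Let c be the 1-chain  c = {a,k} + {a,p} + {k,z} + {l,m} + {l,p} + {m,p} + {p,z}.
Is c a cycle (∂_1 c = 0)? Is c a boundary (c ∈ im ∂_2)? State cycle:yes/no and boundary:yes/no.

cycle:yes boundary:no

n_0=8 n_1=27 n_2=12  [Z2]
∂1: piv[af,aj,ak,al,am,ap,az] rk=7  ker:fj,fk,fl,fm,fp,fz,jk,jl,jm,jp,kl,km,kp,kz,lm,lp,lz,mp,mz,pz
∂2: piv[ajm,akz,alz,apz,fjk,fjl,fkl,fkm,flp,klp,lmz] rk=11  ker:jkl
∂1c = 0
c vs im∂2: residual ≠ 0 ⇒ not boundary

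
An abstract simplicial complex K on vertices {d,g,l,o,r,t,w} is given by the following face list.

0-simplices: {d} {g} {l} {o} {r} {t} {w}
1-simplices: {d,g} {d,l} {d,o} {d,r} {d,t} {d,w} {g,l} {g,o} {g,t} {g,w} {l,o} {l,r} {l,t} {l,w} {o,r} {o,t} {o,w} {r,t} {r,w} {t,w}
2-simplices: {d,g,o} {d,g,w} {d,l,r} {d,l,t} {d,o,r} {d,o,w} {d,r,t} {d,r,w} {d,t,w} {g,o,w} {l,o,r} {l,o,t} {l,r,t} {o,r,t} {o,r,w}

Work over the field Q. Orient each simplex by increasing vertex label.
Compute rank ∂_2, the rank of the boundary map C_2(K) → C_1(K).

rank∂_2=11

n_0=7 n_1=20 n_2=15  [Q]
∂1: piv[dg,dl,do,dr,dt,dw] rk=6  ker:gl,go,gt,gw,lo,lr,lt,lw,or,ot,ow,rt,rw,tw
∂2: piv[dgo,dgw,dlr,dlt,dor,dow,drt,drw,dtw,lor,lot] rk=11  ker:gow,lrt,ort,orw
rk∂_2=11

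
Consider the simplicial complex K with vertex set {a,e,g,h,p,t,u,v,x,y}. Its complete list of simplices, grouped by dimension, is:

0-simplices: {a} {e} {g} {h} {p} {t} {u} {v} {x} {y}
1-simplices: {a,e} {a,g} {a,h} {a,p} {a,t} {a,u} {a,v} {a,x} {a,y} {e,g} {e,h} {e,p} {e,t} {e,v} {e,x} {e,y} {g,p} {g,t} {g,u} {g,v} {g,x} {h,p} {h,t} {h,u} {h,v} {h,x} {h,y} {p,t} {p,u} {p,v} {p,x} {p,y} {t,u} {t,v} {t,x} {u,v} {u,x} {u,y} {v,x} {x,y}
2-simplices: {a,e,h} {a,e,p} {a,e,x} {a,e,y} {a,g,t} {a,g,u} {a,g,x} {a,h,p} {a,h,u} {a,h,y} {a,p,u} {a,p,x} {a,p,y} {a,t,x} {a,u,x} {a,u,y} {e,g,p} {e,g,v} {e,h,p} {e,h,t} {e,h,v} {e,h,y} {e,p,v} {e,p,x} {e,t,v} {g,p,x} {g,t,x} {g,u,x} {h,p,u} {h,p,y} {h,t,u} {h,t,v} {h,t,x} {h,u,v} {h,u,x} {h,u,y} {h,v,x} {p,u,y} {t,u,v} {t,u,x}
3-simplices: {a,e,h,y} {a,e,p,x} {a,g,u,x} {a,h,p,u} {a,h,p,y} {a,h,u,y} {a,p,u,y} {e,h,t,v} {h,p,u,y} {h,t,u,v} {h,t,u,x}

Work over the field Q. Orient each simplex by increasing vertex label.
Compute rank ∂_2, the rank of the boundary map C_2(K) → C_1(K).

rank∂_2=28

n_0=10 n_1=40 n_2=40 n_3=11  [Q]
∂1: piv[ae,ag,ah,ap,at,au,av,ax,ay] rk=9  ker:eg,eh,ep,et,ev,ex,ey,gp,gt,gu,gv,gx,hp,ht,hu,hv,hx,hy,pt,pu,pv,px,py,tu,tv,tx,uv,ux,uy,vx,xy
∂2: piv[aeh,aep,aex,aey,agt,agu,agx,ahp,ahu,ahy,apu,apx,apy,atx,aux,auy,egp,egv,eht,ehv,epv,etv,gpx,htu,htx,huv,hux,hvx] rk=28  ker:ehp,ehy,epx,gtx,gux,hpu,hpy,htv,huy,puy,tuv,tux
∂3: piv[aehy,aepx,agux,ahpu,ahpy,ahuy,apuy,ehtv,htuv,htux] rk=10  ker:hpuy
rk∂_2=28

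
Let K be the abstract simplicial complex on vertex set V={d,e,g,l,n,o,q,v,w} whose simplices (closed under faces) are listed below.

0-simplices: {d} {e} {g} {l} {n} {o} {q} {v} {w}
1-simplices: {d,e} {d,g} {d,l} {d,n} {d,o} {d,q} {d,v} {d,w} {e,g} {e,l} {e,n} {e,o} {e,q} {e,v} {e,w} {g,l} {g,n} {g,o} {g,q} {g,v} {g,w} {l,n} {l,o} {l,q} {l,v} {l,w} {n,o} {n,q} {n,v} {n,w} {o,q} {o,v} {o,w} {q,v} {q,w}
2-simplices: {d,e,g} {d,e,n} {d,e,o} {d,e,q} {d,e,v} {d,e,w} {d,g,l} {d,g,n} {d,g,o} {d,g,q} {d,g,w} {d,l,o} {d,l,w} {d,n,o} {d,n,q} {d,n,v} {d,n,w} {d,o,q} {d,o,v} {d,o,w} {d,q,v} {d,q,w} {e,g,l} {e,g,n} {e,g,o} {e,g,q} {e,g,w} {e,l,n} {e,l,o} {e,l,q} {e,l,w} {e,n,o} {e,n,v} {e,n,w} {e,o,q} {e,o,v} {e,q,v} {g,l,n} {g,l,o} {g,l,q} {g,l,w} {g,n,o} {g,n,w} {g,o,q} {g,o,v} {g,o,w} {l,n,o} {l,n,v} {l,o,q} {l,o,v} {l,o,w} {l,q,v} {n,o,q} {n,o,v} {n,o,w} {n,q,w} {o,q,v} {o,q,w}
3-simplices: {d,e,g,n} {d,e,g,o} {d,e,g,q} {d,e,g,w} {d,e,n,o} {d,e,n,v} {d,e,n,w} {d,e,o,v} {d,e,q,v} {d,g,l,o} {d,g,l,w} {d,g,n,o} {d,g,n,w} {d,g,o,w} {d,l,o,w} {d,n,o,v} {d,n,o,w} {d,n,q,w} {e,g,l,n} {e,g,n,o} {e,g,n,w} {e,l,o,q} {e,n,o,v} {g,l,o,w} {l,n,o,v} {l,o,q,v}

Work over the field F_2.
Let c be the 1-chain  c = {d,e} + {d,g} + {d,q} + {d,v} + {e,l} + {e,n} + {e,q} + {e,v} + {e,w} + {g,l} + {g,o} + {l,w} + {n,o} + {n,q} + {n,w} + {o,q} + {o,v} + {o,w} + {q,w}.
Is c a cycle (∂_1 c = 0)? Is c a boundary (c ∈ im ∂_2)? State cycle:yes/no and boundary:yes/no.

n_0=9 n_1=35 n_2=58 n_3=26  [Z2]
∂1: piv[de,dg,dl,dn,do,dq,dv,dw] rk=8  ker:eg,el,en,eo,eq,ev,ew,gl,gn,go,gq,gv,gw,ln,lo,lq,lv,lw,no,nq,nv,nw,oq,ov,ow,qv,qw
∂2: piv[deg,den,deo,deq,dev,dew,dgl,dgn,dgo,dgq,dgw,dlo,dlw,dno,dnq,dnv,dnw,doq,dov,dow,dqv,dqw,egl,eln,elq,gov,lnv] rk=27  ker:egn,ego,egq,egw,elo,elw,eno,env,enw,eoq,eov,eqv,gln,glo,glq,glw,gno,gnw,goq,gow,lno,loq,lov,low,lqv,noq,nov,now,nqw,oqv,oqw
∂3: piv[degn,dego,degq,degw,deno,denv,denw,deov,deqv,dglo,dglw,dgno,dgnw,dgow,dlow,dnov,dnow,dnqw,egln,eloq,lnov,loqv] rk=22  ker:egno,egnw,enov,glow
∂1c = {g} + {l} + {o} + {q} + {v} + {w}

cycle:no boundary:no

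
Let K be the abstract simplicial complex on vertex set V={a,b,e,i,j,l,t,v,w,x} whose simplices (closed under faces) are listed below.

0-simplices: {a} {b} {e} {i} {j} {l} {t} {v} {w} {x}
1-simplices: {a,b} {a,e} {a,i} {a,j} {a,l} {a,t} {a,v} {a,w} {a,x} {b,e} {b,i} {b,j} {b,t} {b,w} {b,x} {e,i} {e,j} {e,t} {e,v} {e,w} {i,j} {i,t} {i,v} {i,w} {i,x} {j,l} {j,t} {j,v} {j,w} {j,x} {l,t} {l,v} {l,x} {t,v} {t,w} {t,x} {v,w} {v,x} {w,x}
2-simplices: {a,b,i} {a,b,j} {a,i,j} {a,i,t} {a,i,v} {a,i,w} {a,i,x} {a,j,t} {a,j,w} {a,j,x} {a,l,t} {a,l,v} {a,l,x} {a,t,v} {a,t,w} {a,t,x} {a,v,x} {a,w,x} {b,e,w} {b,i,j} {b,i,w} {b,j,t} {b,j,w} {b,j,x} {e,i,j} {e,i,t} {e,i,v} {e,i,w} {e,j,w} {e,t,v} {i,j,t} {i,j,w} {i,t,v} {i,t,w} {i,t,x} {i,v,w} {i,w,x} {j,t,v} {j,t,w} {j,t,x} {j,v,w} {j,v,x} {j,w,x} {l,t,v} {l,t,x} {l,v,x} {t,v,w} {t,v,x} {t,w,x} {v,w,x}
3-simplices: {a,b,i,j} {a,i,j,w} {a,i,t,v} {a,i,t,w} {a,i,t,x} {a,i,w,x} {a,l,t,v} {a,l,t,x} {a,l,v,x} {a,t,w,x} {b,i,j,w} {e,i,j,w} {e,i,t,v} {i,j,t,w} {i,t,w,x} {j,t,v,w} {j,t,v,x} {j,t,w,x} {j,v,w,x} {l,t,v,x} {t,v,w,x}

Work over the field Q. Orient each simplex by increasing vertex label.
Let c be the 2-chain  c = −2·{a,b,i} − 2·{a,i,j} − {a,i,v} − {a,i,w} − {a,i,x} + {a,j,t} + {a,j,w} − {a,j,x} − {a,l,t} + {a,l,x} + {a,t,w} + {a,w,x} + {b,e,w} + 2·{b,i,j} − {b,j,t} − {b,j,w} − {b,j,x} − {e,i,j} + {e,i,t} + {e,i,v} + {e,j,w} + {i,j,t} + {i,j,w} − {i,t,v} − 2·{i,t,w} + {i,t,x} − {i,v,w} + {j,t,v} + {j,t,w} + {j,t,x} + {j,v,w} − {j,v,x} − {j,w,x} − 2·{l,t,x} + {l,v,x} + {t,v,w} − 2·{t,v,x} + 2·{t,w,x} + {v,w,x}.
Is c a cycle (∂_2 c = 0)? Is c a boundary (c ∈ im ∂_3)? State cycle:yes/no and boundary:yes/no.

cycle:no boundary:no

n_0=10 n_1=39 n_2=50 n_3=21  [Q]
∂1: piv[ab,ae,ai,aj,al,at,av,aw,ax] rk=9  ker:be,bi,bj,bt,bw,bx,ei,ej,et,ev,ew,ij,it,iv,iw,ix,jl,jt,jv,jw,jx,lt,lv,lx,tv,tw,tx,vw,vx,wx
∂2: piv[abi,abj,aij,ait,aiv,aiw,aix,ajt,ajw,ajx,alt,alv,alx,atv,atw,atx,avx,awx,bew,biw,bjt,bjx,eij,eit,eiv,eiw,ivw,jtv] rk=28  ker:bij,bjw,ejw,etv,ijt,ijw,itv,itw,itx,iwx,jtw,jtx,jvw,jvx,jwx,ltv,ltx,lvx,tvw,tvx,twx,vwx
∂3: piv[abij,aijw,aitv,aitw,aitx,aiwx,altv,altx,alvx,atwx,bijw,eijw,eitv,ijtw,jtvw,jtvx,jtwx,jvwx,ltvx] rk=19  ker:itwx,tvwx
∂2c = −2·{a,b} − 3·{a,i} + 3·{a,j} + {a,t} + {a,v} + {b,e} − 5·{b,j} + {b,t} + {b,x} + {e,i} + 2·{e,j} − {e,t} − {e,v} + {i,j} − 2·{i,t} + {i,w} − 2·{i,x} + 4·{j,t} − {j,v} − {j,w} − {j,x} − 3·{l,t} + {l,v} + 2·{l,x} − {t,v} + {t,w} + 2·{v,w} − 3·{v,x} + 3·{w,x}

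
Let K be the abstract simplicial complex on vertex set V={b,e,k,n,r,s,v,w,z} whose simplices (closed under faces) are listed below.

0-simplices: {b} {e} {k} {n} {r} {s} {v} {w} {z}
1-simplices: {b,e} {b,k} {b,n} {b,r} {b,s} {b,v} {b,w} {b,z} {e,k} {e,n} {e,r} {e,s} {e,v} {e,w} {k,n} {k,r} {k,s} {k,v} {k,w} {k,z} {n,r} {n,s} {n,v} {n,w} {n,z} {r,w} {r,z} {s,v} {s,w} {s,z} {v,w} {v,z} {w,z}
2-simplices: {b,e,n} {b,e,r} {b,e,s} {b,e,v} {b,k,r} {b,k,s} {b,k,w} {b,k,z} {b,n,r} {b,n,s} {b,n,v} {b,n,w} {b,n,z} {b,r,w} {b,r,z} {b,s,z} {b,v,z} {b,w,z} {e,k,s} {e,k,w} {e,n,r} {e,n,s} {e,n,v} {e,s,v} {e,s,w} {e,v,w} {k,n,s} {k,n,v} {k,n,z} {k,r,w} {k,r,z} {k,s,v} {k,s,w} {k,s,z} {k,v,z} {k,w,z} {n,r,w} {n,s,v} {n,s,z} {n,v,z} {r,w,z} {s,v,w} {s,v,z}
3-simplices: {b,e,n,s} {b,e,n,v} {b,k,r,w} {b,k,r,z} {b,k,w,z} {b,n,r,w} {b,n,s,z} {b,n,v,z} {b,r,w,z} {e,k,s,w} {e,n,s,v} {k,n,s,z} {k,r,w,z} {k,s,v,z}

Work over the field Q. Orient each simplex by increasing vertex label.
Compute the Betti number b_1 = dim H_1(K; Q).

n_0=9 n_1=33 n_2=43 n_3=14  [Q]
∂1: piv[be,bk,bn,br,bs,bv,bw,bz] rk=8  ker:ek,en,er,es,ev,ew,kn,kr,ks,kv,kw,kz,nr,ns,nv,nw,nz,rw,rz,sv,sw,sz,vw,vz,wz
∂2: piv[ben,ber,bes,bev,bkr,bks,bkw,bkz,bnr,bns,bnv,bnw,bnz,brw,brz,bsz,bvz,bwz,eks,ekw,esv,esw,evw,kns,knv] rk=25  ker:enr,ens,env,knz,krw,krz,ksv,ksw,ksz,kvz,kwz,nrw,nsv,nsz,nvz,rwz,svw,svz
∂3: piv[bens,benv,bkrw,bkrz,bkwz,bnrw,bnsz,bnvz,brwz,eksw,ensv,knsz,ksvz] rk=13  ker:krwz
b_1=(33−8)−25=0

b_1=0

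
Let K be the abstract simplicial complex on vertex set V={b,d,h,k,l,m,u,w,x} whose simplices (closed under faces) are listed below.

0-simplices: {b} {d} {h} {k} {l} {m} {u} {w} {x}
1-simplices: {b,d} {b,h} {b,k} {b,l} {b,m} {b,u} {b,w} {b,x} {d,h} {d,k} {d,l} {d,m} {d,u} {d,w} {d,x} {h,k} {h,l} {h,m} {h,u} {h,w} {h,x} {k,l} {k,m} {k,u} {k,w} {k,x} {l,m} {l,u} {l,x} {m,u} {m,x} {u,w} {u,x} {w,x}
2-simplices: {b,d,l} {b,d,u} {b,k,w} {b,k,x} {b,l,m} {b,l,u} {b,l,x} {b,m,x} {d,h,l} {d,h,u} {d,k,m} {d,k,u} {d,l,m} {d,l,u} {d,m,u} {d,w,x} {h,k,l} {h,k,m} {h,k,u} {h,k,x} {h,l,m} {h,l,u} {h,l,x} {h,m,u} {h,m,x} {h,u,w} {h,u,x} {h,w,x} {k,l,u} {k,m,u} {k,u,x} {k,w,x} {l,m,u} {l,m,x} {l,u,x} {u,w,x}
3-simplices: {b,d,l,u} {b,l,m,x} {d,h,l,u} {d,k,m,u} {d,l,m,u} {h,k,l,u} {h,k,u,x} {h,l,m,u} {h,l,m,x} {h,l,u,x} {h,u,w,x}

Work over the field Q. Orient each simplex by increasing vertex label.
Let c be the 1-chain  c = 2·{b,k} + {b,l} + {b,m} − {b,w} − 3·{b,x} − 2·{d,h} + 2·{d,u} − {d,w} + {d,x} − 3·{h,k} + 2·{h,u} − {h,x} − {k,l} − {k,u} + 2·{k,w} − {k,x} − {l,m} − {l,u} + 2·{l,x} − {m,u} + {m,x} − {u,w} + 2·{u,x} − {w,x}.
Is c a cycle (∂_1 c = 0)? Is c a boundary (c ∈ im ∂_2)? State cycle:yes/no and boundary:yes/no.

n_0=9 n_1=34 n_2=36 n_3=11  [Q]
∂1: piv[bd,bh,bk,bl,bm,bu,bw,bx] rk=8  ker:dh,dk,dl,dm,du,dw,dx,hk,hl,hm,hu,hw,hx,kl,km,ku,kw,kx,lm,lu,lx,mu,mx,uw,ux,wx
∂2: piv[bdl,bdu,bkw,bkx,blm,blu,blx,bmx,dhl,dhu,dkm,dku,dlm,dmu,dwx,hkl,hkm,hku,hkx,hlx,huw,hux,hwx,kwx] rk=24  ker:dlu,hlm,hlu,hmu,hmx,klu,kmu,kux,lmu,lmx,lux,uwx
∂3: piv[bdlu,blmx,dhlu,dkmu,dlmu,hklu,hkux,hlmu,hlmx,hlux,huwx] rk=11
∂1c = 0
c vs im∂2: reduces to 0 ⇒ boundary

cycle:yes boundary:yes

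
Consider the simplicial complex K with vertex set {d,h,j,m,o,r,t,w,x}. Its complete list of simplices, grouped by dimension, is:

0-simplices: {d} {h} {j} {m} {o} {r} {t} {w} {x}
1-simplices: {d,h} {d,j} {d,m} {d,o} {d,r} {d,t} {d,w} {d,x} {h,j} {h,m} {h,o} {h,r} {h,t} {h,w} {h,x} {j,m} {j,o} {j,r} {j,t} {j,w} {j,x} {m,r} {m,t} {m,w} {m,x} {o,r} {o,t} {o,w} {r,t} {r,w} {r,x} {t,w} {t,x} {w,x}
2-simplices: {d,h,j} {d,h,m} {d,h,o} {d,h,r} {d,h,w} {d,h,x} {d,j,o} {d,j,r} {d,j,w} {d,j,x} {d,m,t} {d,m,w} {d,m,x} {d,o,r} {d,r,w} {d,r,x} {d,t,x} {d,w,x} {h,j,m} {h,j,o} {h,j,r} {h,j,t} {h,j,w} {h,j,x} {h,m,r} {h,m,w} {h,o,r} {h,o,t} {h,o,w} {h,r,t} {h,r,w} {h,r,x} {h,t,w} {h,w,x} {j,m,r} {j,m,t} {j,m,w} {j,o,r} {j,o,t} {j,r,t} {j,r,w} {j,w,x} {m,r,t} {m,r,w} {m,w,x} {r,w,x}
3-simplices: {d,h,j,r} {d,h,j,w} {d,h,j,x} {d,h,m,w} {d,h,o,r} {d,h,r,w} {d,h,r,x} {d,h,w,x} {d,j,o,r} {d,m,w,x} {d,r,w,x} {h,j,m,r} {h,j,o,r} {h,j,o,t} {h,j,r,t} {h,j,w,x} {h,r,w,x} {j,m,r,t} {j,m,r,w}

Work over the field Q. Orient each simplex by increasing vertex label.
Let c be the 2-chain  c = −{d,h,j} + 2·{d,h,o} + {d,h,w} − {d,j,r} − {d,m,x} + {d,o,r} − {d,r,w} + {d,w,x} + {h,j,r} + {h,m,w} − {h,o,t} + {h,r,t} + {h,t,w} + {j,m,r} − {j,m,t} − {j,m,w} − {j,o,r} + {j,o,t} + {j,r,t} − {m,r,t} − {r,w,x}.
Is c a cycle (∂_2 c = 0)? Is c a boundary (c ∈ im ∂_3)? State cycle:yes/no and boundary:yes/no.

n_0=9 n_1=34 n_2=46 n_3=19  [Q]
∂1: piv[dh,dj,dm,do,dr,dt,dw,dx] rk=8  ker:hj,hm,ho,hr,ht,hw,hx,jm,jo,jr,jt,jw,jx,mr,mt,mw,mx,or,ot,ow,rt,rw,rx,tw,tx,wx
∂2: piv[dhj,dhm,dho,dhr,dhw,dhx,djo,djr,djw,djx,dmt,dmw,dmx,dor,drw,drx,dtx,dwx,hjm,hjt,hmr,hot,how,hrt,htw,jmt] rk=26  ker:hjo,hjr,hjw,hjx,hmw,hor,hrw,hrx,hwx,jmr,jmw,jor,jot,jrt,jrw,jwx,mrt,mrw,mwx,rwx
∂3: piv[dhjr,dhjw,dhjx,dhmw,dhor,dhrw,dhrx,dhwx,djor,dmwx,drwx,hjmr,hjor,hjot,hjrt,hjwx,jmrt,jmrw] rk=18  ker:hrwx
∂2c = 2·{d,h} − {d,m} − {d,o} − {d,r} + {d,w} + {h,m} + {h,o} + {h,t} − {h,w} − {j,m} + {j,r} − {j,t} + {j,w} − {m,x} + {r,t} − 2·{r,w} + {r,x} + {t,w}

cycle:no boundary:no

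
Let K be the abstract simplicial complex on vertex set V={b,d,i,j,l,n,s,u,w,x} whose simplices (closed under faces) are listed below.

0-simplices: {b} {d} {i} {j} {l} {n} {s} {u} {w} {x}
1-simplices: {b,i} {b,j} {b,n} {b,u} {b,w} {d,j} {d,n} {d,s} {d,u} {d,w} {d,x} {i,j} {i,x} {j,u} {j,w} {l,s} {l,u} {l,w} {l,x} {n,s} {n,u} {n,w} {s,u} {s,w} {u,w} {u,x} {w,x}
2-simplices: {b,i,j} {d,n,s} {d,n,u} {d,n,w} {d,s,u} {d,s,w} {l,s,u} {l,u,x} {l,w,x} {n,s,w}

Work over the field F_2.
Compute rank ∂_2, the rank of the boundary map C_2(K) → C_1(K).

n_0=10 n_1=27 n_2=10  [Z2]
∂1: piv[bi,bj,bn,bu,bw,dj,ds,dx,ls] rk=9  ker:dn,du,dw,ij,ix,ju,jw,lu,lw,lx,ns,nu,nw,su,sw,uw,ux,wx
∂2: piv[bij,dns,dnu,dnw,dsu,dsw,lsu,lux,lwx] rk=9  ker:nsw
rk∂_2=9

rank∂_2=9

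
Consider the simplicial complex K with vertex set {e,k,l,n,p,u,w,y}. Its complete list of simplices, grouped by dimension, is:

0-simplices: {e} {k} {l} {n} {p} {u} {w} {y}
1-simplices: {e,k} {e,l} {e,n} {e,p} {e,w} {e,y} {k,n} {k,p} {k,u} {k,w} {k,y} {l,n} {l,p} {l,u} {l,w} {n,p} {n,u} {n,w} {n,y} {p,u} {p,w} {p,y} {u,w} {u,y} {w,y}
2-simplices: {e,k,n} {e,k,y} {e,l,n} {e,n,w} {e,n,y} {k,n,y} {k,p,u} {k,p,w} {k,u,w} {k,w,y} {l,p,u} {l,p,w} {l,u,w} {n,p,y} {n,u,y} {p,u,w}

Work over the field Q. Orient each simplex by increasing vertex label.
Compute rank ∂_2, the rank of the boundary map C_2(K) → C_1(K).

n_0=8 n_1=25 n_2=16  [Q]
∂1: piv[ek,el,en,ep,ew,ey,ku] rk=7  ker:kn,kp,kw,ky,ln,lp,lu,lw,np,nu,nw,ny,pu,pw,py,uw,uy,wy
∂2: piv[ekn,eky,eln,enw,eny,kpu,kpw,kuw,kwy,lpu,lpw,npy,nuy] rk=13  ker:kny,luw,puw
rk∂_2=13

rank∂_2=13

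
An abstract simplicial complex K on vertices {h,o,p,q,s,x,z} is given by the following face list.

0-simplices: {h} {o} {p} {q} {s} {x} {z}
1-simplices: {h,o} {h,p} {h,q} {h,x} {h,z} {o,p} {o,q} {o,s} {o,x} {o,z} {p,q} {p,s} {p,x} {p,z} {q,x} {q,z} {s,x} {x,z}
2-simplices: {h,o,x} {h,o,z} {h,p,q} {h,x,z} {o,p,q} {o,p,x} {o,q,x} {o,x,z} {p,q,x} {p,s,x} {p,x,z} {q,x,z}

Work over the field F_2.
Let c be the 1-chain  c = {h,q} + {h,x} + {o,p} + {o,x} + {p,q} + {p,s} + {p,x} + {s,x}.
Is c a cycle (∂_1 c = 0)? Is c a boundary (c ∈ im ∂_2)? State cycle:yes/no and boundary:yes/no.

n_0=7 n_1=18 n_2=12  [Z2]
∂1: piv[ho,hp,hq,hx,hz,os] rk=6  ker:op,oq,ox,oz,pq,ps,px,pz,qx,qz,sx,xz
∂2: piv[hox,hoz,hpq,hxz,opq,opx,oqx,psx,pxz,qxz] rk=10  ker:oxz,pqx
∂1c = 0
c vs im∂2: residual ≠ 0 ⇒ not boundary

cycle:yes boundary:no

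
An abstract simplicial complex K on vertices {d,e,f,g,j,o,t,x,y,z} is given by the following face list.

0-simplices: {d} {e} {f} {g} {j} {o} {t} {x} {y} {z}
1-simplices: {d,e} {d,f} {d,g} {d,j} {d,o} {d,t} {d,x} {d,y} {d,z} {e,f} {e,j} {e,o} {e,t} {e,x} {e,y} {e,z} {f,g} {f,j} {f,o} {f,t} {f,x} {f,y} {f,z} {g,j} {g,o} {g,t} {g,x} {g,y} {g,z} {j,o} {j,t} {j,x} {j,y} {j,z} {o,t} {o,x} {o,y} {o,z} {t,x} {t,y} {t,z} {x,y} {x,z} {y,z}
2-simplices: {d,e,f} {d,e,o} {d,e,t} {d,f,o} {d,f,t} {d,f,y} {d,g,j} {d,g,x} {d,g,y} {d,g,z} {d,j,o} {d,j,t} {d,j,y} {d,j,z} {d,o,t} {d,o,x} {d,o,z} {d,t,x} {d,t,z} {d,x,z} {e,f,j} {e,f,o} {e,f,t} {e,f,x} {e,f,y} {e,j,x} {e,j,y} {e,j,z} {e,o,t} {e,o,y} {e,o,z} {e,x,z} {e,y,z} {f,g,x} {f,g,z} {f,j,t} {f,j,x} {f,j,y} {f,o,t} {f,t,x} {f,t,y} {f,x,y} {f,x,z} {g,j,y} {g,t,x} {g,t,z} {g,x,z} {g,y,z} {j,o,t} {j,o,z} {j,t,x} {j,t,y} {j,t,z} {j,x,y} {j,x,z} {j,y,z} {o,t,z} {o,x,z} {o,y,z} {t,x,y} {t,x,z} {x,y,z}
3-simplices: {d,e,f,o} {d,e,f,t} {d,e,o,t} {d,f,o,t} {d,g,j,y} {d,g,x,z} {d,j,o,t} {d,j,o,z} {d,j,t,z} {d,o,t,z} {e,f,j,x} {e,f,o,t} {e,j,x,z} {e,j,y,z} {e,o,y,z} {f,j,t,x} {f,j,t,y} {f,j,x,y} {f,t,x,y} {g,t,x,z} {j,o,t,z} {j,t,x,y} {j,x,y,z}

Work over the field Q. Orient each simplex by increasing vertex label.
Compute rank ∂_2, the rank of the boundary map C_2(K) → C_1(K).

n_0=10 n_1=44 n_2=62 n_3=23  [Q]
∂1: piv[de,df,dg,dj,do,dt,dx,dy,dz] rk=9  ker:ef,ej,eo,et,ex,ey,ez,fg,fj,fo,ft,fx,fy,fz,gj,go,gt,gx,gy,gz,jo,jt,jx,jy,jz,ot,ox,oy,oz,tx,ty,tz,xy,xz,yz
∂2: piv[def,deo,det,dfo,dft,dfy,dgj,dgx,dgy,dgz,djo,djt,djy,djz,dot,dox,doz,dtx,dtz,dxz,efj,efx,efy,ejx,ejy,ejz,eoy,exz,eyz,fgx,fgz,fty,fxy,gtx] rk=34  ker:efo,eft,eot,eoz,fjt,fjx,fjy,fot,ftx,fxz,gjy,gtz,gxz,gyz,jot,joz,jtx,jty,jtz,jxy,jxz,jyz,otz,oxz,oyz,txy,txz,xyz
∂3: piv[defo,deft,deot,dfot,dgjy,dgxz,djot,djoz,djtz,dotz,efjx,ejxz,ejyz,eoyz,fjtx,fjty,fjxy,ftxy,gtxz,jxyz] rk=20  ker:efot,jotz,jtxy
rk∂_2=34

rank∂_2=34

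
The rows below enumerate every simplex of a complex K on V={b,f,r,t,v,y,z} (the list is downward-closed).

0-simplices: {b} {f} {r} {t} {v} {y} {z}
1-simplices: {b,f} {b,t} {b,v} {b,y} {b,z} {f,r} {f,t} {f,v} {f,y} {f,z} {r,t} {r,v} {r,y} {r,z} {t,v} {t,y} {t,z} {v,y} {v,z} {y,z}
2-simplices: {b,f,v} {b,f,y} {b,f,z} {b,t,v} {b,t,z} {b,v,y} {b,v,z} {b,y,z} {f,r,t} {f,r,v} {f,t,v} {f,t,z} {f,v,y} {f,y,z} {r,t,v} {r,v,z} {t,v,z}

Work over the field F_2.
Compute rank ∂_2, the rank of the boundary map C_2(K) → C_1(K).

rank∂_2=12

n_0=7 n_1=20 n_2=17  [Z2]
∂1: piv[bf,bt,bv,by,bz,fr] rk=6  ker:ft,fv,fy,fz,rt,rv,ry,rz,tv,ty,tz,vy,vz,yz
∂2: piv[bfv,bfy,bfz,btv,btz,bvy,bvz,byz,frt,frv,ftv,rvz] rk=12  ker:ftz,fvy,fyz,rtv,tvz
rk∂_2=12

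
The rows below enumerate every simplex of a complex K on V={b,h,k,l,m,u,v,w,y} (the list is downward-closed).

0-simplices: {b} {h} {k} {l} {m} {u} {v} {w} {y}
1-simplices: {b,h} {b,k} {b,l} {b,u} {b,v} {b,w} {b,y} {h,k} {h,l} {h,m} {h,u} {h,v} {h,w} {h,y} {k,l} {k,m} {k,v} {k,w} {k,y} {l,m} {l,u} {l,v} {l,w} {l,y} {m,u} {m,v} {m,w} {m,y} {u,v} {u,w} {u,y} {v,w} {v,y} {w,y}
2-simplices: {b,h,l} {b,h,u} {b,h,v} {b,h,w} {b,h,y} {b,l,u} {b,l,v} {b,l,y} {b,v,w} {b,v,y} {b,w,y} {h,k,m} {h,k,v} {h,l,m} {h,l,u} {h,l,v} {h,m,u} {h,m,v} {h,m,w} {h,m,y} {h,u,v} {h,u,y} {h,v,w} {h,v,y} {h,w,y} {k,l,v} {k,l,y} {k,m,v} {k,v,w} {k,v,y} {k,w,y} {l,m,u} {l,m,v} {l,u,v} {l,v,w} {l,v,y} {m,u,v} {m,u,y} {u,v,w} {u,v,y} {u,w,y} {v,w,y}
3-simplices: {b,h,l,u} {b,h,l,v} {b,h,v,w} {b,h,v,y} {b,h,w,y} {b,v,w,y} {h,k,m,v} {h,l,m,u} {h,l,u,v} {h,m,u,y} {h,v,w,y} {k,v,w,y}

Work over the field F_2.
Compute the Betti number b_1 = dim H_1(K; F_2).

n_0=9 n_1=34 n_2=42 n_3=12  [Z2]
∂1: piv[bh,bk,bl,bu,bv,bw,by,hm] rk=8  ker:hk,hl,hu,hv,hw,hy,kl,km,kv,kw,ky,lm,lu,lv,lw,ly,mu,mv,mw,my,uv,uw,uy,vw,vy,wy
∂2: piv[bhl,bhu,bhv,bhw,bhy,blu,blv,bly,bvw,bvy,bwy,hkm,hkv,hlm,hmu,hmv,hmw,hmy,huv,huy,klv,kly,kvw,lvw,uvw] rk=25  ker:hlu,hlv,hvw,hvy,hwy,kmv,kvy,kwy,lmu,lmv,luv,lvy,muv,muy,uvy,uwy,vwy
∂3: piv[bhlu,bhlv,bhvw,bhvy,bhwy,bvwy,hkmv,hlmu,hluv,hmuy,kvwy] rk=11  ker:hvwy
b_1=(34−8)−25=1

b_1=1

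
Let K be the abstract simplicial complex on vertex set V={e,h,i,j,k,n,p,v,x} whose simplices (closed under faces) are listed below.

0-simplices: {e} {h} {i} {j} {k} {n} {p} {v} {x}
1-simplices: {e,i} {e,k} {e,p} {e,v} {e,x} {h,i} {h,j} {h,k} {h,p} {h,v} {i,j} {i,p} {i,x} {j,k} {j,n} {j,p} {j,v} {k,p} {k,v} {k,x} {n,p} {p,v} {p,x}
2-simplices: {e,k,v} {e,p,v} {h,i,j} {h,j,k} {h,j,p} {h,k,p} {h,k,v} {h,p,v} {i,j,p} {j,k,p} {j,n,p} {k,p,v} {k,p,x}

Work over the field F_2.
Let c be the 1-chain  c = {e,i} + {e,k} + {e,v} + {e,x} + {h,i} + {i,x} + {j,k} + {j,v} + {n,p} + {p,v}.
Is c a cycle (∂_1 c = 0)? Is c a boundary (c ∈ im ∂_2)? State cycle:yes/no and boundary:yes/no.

n_0=9 n_1=23 n_2=13  [Z2]
∂1: piv[ei,ek,ep,ev,ex,hi,hj,jn] rk=8  ker:hk,hp,hv,ij,ip,ix,jk,jp,jv,kp,kv,kx,np,pv,px
∂2: piv[ekv,epv,hij,hjk,hjp,hkp,hkv,hpv,ijp,jnp,kpx] rk=11  ker:jkp,kpv
∂1c = {h} + {i} + {n} + {v}

cycle:no boundary:no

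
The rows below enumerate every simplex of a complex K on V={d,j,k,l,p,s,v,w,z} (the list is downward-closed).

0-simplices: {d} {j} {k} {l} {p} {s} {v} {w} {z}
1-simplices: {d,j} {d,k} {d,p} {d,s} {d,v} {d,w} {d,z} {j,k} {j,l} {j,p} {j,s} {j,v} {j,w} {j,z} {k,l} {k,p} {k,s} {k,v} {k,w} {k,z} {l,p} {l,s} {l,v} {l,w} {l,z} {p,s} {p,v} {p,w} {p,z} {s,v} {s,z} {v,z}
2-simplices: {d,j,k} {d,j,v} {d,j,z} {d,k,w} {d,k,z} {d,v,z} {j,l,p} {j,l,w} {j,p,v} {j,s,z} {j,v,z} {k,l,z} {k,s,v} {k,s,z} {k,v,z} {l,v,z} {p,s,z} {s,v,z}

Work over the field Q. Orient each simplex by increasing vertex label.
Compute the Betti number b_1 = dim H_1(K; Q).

n_0=9 n_1=32 n_2=18  [Q]
∂1: piv[dj,dk,dp,ds,dv,dw,dz,jl] rk=8  ker:jk,jp,js,jv,jw,jz,kl,kp,ks,kv,kw,kz,lp,ls,lv,lw,lz,ps,pv,pw,pz,sv,sz,vz
∂2: piv[djk,djv,djz,dkw,dkz,dvz,jlp,jlw,jpv,jsz,klz,ksv,ksz,kvz,lvz,psz] rk=16  ker:jvz,svz
b_1=(32−8)−16=8

b_1=8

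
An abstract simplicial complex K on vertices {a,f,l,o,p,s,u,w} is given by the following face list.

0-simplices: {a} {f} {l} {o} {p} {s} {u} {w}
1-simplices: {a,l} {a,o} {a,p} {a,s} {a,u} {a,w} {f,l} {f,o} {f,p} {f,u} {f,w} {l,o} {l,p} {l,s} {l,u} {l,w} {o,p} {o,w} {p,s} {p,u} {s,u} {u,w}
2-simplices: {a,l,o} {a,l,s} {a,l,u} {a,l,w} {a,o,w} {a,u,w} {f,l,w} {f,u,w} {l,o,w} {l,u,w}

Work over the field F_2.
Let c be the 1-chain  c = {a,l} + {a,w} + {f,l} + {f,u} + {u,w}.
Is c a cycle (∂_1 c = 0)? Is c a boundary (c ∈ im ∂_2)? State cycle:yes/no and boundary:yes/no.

cycle:yes boundary:yes

n_0=8 n_1=22 n_2=10  [Z2]
∂1: piv[al,ao,ap,as,au,aw,fl] rk=7  ker:fo,fp,fu,fw,lo,lp,ls,lu,lw,op,ow,ps,pu,su,uw
∂2: piv[alo,als,alu,alw,aow,auw,flw,fuw] rk=8  ker:low,luw
∂1c = 0
c vs im∂2: reduces to 0 ⇒ boundary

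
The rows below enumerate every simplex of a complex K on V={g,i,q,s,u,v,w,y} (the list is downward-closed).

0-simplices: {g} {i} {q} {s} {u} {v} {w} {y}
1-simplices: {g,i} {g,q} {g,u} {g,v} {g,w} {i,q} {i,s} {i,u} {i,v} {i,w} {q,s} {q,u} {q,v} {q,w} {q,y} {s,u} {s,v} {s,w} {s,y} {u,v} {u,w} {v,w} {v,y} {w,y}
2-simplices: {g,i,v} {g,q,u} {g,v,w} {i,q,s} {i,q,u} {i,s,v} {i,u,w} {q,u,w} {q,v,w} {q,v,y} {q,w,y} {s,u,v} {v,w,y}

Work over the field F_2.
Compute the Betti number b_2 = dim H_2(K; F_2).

b_2=1

n_0=8 n_1=24 n_2=13  [Z2]
∂1: piv[gi,gq,gu,gv,gw,is,qy] rk=7  ker:iq,iu,iv,iw,qs,qu,qv,qw,su,sv,sw,sy,uv,uw,vw,vy,wy
∂2: piv[giv,gqu,gvw,iqs,iqu,isv,iuw,quw,qvw,qvy,qwy,suv] rk=12  ker:vwy
b_2=(13−12)−0=1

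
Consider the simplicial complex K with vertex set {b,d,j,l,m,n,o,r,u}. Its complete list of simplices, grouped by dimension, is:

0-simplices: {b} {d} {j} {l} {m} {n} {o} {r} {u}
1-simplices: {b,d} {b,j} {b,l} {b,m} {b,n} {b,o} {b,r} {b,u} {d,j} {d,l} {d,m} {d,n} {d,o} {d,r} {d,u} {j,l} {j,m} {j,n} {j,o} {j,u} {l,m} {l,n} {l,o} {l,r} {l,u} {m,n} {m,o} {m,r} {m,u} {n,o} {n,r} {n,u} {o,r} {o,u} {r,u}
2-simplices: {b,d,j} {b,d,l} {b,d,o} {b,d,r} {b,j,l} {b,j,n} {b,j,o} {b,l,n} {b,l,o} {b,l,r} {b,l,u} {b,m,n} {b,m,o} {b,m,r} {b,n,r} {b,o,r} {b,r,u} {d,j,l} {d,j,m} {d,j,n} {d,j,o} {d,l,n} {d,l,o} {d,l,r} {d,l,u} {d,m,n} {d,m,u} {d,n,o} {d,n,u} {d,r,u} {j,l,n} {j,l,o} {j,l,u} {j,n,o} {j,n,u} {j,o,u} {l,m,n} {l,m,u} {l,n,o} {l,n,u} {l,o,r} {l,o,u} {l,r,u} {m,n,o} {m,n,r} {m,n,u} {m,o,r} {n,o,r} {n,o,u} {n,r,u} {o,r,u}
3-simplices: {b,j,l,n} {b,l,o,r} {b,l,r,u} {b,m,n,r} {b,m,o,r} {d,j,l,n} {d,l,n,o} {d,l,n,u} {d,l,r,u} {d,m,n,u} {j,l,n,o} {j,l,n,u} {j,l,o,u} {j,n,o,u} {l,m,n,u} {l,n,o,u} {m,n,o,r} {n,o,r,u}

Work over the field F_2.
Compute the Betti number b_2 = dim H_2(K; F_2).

b_2=7

n_0=9 n_1=35 n_2=51 n_3=18  [Z2]
∂1: piv[bd,bj,bl,bm,bn,bo,br,bu] rk=8  ker:dj,dl,dm,dn,do,dr,du,jl,jm,jn,jo,ju,lm,ln,lo,lr,lu,mn,mo,mr,mu,no,nr,nu,or,ou,ru
∂2: piv[bdj,bdl,bdo,bdr,bjl,bjn,bjo,bln,blo,blr,blu,bmn,bmo,bmr,bnr,bor,bru,djm,djn,dlu,dmn,dmu,dno,dnu,jlu,jou,lmn] rk=27  ker:djl,djo,dln,dlo,dlr,dru,jln,jlo,jno,jnu,lmu,lno,lnu,lor,lou,lru,mno,mnr,mnu,mor,nor,nou,nru,oru
∂3: piv[bjln,blor,blru,bmnr,bmor,djln,dlno,dlnu,dlru,dmnu,jlno,jlnu,jlou,jnou,lmnu,mnor,noru] rk=17  ker:lnou
b_2=(51−27)−17=7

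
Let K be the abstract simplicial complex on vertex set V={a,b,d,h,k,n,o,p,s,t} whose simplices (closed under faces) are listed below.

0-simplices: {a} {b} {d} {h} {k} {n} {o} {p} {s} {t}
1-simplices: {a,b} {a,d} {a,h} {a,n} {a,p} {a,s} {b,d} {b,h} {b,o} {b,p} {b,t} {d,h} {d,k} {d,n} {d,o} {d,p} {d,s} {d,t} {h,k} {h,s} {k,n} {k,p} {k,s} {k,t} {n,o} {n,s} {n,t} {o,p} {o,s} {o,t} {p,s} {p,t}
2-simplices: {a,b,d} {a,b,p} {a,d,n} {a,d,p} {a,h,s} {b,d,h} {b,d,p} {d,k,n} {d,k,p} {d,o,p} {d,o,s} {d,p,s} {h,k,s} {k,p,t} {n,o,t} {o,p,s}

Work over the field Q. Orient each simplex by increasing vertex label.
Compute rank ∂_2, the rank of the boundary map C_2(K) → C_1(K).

rank∂_2=14

n_0=10 n_1=32 n_2=16  [Q]
∂1: piv[ab,ad,ah,an,ap,as,bo,bt,dk] rk=9  ker:bd,bh,bp,dh,dn,do,dp,ds,dt,hk,hs,kn,kp,ks,kt,no,ns,nt,op,os,ot,ps,pt
∂2: piv[abd,abp,adn,adp,ahs,bdh,dkn,dkp,dop,dos,dps,hks,kpt,not] rk=14  ker:bdp,ops
rk∂_2=14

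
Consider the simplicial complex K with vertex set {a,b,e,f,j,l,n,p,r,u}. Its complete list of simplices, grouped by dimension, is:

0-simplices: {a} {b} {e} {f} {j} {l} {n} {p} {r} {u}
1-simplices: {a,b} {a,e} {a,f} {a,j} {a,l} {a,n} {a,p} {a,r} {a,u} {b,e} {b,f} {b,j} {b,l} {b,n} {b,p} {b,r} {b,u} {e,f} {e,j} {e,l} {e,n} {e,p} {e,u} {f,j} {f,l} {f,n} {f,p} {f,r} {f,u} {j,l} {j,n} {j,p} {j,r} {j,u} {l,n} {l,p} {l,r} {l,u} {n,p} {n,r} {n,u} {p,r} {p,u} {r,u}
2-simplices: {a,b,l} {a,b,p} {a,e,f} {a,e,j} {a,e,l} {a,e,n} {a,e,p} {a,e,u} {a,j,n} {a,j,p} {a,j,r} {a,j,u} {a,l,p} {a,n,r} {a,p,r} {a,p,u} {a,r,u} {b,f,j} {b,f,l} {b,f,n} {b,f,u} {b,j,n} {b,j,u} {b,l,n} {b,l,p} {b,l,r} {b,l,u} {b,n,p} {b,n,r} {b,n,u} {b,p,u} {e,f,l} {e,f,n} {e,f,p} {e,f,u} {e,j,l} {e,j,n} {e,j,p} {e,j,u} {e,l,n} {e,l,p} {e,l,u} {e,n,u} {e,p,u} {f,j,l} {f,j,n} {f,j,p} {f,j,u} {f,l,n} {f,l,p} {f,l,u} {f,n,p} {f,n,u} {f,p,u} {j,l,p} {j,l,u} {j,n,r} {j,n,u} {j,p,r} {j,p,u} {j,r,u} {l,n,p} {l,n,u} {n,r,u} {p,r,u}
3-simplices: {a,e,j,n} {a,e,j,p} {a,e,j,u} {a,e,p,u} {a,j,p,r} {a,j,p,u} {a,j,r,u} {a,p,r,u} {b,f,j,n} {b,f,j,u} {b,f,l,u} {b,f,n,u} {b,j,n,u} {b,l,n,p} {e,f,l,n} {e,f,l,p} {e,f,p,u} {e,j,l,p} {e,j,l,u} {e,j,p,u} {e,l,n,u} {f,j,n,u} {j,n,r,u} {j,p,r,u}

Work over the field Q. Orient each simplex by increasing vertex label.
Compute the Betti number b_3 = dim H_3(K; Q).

b_3=3

n_0=10 n_1=44 n_2=65 n_3=24  [Q]
∂1: piv[ab,ae,af,aj,al,an,ap,ar,au] rk=9  ker:be,bf,bj,bl,bn,bp,br,bu,ef,ej,el,en,ep,eu,fj,fl,fn,fp,fr,fu,jl,jn,jp,jr,ju,ln,lp,lr,lu,np,nr,nu,pr,pu,ru
∂2: piv[abl,abp,aef,aej,ael,aen,aep,aeu,ajn,ajp,ajr,aju,alp,anr,apr,apu,aru,bfj,bfl,bfn,bfu,bjn,bju,bln,blr,blu,bnp,bnr,bnu,bpu,efl,efp,ejl] rk=33  ker:blp,efn,efu,ejn,ejp,eju,eln,elp,elu,enu,epu,fjl,fjn,fjp,fju,fln,flp,flu,fnp,fnu,fpu,jlp,jlu,jnr,jnu,jpr,jpu,jru,lnp,lnu,nru,pru
∂3: piv[aejn,aejp,aeju,aepu,ajpr,ajpu,ajru,apru,bfjn,bfju,bflu,bfnu,bjnu,blnp,efln,eflp,efpu,ejlp,ejlu,elnu,jnru] rk=21  ker:ejpu,fjnu,jpru
b_3=(24−21)−0=3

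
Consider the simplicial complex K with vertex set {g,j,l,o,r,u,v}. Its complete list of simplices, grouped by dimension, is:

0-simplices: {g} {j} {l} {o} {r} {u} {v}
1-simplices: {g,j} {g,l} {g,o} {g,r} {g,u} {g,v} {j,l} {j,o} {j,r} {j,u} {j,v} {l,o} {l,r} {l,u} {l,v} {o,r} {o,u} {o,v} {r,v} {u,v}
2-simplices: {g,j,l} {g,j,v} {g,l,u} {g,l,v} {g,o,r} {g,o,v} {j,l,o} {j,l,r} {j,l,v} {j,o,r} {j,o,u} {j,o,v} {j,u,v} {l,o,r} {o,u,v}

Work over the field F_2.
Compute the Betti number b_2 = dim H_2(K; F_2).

b_2=3

n_0=7 n_1=20 n_2=15  [Z2]
∂1: piv[gj,gl,go,gr,gu,gv] rk=6  ker:jl,jo,jr,ju,jv,lo,lr,lu,lv,or,ou,ov,rv,uv
∂2: piv[gjl,gjv,glu,glv,gor,gov,jlo,jlr,jor,jou,jov,juv] rk=12  ker:jlv,lor,ouv
b_2=(15−12)−0=3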